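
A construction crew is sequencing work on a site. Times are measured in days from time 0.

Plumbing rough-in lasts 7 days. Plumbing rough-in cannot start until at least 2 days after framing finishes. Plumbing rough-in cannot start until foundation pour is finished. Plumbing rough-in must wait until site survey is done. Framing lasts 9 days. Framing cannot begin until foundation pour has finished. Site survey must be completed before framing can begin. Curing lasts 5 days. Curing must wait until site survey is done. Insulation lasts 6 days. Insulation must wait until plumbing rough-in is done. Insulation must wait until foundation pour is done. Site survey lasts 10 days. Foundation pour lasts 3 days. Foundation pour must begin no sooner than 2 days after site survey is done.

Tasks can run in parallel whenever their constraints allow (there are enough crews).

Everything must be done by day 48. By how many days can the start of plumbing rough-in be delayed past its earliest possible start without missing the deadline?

9

Site survey can start immediately at day 0; it finishes at day 10.
After site survey (finishes day 10, plus 2-day gap → day 12), foundation pour can start at day 12 and finishes at day 15.
Framing has to wait for foundation pour (finishes day 15); site survey (finishes day 10). The latest of these is day 15, so framing runs day 15 to 15 + 9 = day 24.
Plumbing rough-in has to wait for framing (finishes day 24, plus 2-day gap → day 26); foundation pour (finishes day 15); site survey (finishes day 10). The latest of these is day 26, so plumbing rough-in runs day 26 to 26 + 7 = day 33.

Working backward from the deadline:
Insulation has no dependents, so it just needs to finish by day 48. Starting by 48 − 6 = day 42 achieves that.
Plumbing rough-in must finish before insulation (must start by day 42). With a 7-day duration, plumbing rough-in must start by 42 − 7 = day 35.
So plumbing rough-in can start as early as day 26 and as late as day 35, giving 35 − 26 = 9 days of slack.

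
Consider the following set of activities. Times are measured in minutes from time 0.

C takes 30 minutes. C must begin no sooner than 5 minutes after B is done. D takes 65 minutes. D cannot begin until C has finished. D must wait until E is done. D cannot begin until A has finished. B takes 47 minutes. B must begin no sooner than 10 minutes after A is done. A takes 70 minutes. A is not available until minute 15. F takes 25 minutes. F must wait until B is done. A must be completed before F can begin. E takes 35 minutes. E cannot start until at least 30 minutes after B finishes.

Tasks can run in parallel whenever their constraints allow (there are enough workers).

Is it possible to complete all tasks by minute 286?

A cannot begin until its own release at minute 15. It runs from minute 15 to 15 + 70 = minute 85.
After A (finishes minute 85, plus 10-minute gap → minute 95), B can start at minute 95 and finishes at minute 142.
F needs all of B (finishes minute 142); A (finishes minute 85). That puts its earliest start at minute 142; it finishes at 142 + 25 = minute 167.
E waits on B (finishes minute 142, plus 30-minute gap → minute 172), so it starts at minute 172 and finishes at 172 + 35 = minute 207.
C waits on B (finishes minute 142, plus 5-minute gap → minute 147), so it starts at minute 147 and finishes at 147 + 30 = minute 177.
For D: C (finishes minute 177); E (finishes minute 207); A (finishes minute 85). Taking the maximum gives a start of minute 207, and it finishes at 207 + 65 = minute 272.
Every task is finished by minute 272, which is no later than the deadline of 286, so the schedule is feasible.

Yes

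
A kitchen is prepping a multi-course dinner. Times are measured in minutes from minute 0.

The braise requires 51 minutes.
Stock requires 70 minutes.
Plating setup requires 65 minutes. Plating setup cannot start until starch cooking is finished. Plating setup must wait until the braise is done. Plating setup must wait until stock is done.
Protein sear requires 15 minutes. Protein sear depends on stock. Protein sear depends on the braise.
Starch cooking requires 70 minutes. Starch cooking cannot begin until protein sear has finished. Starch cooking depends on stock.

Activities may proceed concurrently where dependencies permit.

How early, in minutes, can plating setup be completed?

220

The braise can start immediately at minute 0; it finishes at minute 51.
Stock has no prerequisites, so it starts at minute 0 and finishes at minute 70.
Protein sear has to wait for stock (finishes minute 70); the braise (finishes minute 51). The latest of these is minute 70, so protein sear runs minute 70 to 70 + 15 = minute 85.
For starch cooking: protein sear (finishes minute 85); stock (finishes minute 70). Taking the maximum gives a start of minute 85, and it finishes at 85 + 70 = minute 155.
Plating setup has to wait for starch cooking (finishes minute 155); the braise (finishes minute 51); stock (finishes minute 70). The latest of these is minute 155, so plating setup runs minute 155 to 155 + 65 = minute 220.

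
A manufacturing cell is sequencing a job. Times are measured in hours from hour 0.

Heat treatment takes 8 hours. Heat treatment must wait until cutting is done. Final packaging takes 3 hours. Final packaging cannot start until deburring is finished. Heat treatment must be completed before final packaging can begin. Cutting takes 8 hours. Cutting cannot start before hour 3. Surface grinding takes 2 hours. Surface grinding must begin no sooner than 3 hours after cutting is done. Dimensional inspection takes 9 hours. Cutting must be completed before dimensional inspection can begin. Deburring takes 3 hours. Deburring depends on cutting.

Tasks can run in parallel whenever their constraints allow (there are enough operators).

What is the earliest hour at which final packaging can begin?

After its own release at hour 3, cutting can start at hour 3 and finishes at hour 11.
Heat treatment cannot begin until cutting (finishes hour 11). It runs from hour 11 to 11 + 8 = hour 19.
Deburring waits on cutting (finishes hour 11), so it starts at hour 11 and finishes at 11 + 3 = hour 14.
Final packaging waits on deburring (finishes hour 14); heat treatment (finishes hour 19). The latest of these is hour 19, which is the earliest final packaging can start.

19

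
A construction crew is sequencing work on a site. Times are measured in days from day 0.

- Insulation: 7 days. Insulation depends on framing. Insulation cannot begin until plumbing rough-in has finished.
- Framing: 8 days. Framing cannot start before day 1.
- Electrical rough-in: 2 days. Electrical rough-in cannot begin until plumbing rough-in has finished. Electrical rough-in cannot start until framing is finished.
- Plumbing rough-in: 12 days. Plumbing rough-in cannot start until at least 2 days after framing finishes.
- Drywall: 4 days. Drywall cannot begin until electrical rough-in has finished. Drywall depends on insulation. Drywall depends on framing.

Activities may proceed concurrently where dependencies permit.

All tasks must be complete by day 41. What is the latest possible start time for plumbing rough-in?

Nothing follows drywall; the deadline of day 41 is its only limit. It must start by 41 − 4 = day 37.
Electrical rough-in has to be done before drywall (must start by day 37). That means finishing by day 37, i.e. starting by 37 − 2 = day 35.
Insulation feeds into drywall (must start by day 37); so insulation must finish by day 37 and therefore start by day 30.
Plumbing rough-in feeds electrical rough-in (must start by day 35); insulation (must start by day 30). Taking the minimum, plumbing rough-in must finish by day 30 and start by 30 − 12 = day 18.

18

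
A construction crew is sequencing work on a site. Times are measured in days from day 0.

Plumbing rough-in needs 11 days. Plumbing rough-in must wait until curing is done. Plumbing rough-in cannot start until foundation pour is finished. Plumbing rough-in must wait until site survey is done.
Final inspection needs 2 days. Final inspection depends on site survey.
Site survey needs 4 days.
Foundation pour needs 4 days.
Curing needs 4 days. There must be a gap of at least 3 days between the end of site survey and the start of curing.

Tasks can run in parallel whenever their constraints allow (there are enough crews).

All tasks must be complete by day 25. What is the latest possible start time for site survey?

Nothing follows plumbing rough-in; the deadline of day 25 is its only limit. It must start by 25 − 11 = day 14.
Curing feeds into plumbing rough-in (must start by day 14); so curing must finish by day 14 and therefore start by day 10.
Nothing follows final inspection; the deadline of day 25 is its only limit. It must start by 25 − 2 = day 23.
Site survey has several dependents: curing (must start by day 10, minus 3-day gap → day 7); plumbing rough-in (must start by day 14); final inspection (must start by day 23). The earliest of those limits is day 7, so site survey must start by 7 − 4 = day 3.

3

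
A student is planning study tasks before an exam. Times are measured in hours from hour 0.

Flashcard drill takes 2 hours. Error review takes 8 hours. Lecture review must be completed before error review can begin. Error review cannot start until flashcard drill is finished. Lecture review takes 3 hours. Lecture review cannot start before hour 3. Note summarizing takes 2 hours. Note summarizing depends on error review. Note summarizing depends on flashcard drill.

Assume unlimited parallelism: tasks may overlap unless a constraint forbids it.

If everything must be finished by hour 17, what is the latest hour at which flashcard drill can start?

5

Note summarizing must finish by hour 17; it takes 2 hours, so it must start by 17 − 2 = hour 15.
Error review has to be done before note summarizing (must start by hour 15). That means finishing by hour 15, i.e. starting by 15 − 8 = hour 7.
Flashcard drill has several dependents: error review (must start by hour 7); note summarizing (must start by hour 15). The earliest of those limits is hour 7, so flashcard drill must start by 7 − 2 = hour 5.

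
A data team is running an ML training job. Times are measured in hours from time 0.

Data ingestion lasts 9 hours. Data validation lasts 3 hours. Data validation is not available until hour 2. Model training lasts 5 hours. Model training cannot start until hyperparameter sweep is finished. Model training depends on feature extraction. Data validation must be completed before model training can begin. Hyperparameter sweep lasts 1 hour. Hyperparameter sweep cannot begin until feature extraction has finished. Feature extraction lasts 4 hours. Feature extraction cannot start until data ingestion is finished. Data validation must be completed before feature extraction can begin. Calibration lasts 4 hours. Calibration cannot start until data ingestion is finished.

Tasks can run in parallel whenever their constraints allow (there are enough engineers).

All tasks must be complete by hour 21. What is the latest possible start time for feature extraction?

11

Nothing follows model training; the deadline of hour 21 is its only limit. It must start by 21 − 5 = hour 16.
Since model training (must start by hour 16) depends on it, hyperparameter sweep must finish by hour 16. Backing off its 1-hour duration gives a latest start of hour 15.
Feature extraction has several dependents: hyperparameter sweep (must start by hour 15); model training (must start by hour 16). The earliest of those limits is hour 15, so feature extraction must start by 15 − 4 = hour 11.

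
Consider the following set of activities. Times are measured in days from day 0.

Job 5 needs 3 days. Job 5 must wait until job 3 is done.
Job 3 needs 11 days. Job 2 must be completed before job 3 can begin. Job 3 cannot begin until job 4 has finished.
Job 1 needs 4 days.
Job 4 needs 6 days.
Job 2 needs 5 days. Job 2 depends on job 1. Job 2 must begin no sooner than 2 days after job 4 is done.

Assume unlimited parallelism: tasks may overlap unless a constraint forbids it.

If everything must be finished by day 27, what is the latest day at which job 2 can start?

8

To finish by day 27, job 5 (duration 3) must start no later than day 24.
Since job 5 (must start by day 24) depends on it, job 3 must finish by day 24. Backing off its 11-day duration gives a latest start of day 13.
Job 2 feeds into job 3 (must start by day 13); so job 2 must finish by day 13 and therefore start by day 8.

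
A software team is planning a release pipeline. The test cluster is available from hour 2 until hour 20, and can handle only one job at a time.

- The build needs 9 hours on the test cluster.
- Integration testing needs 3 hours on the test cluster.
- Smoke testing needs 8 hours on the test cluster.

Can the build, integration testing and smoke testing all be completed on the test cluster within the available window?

No

The test cluster window is 20 − 2 = 18 hours.
Running back to back, the jobs need 9 + 3 + 8 = 20 hours on the test cluster.
Since 20 > 18, they cannot all fit.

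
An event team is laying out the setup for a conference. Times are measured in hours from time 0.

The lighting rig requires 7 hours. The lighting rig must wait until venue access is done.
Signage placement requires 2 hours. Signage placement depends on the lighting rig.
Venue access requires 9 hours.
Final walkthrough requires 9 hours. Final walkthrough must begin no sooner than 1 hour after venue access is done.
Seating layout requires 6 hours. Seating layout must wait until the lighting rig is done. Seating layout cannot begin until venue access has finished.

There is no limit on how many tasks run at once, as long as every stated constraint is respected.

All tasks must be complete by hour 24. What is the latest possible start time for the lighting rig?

Seating layout has no dependents, so it just needs to finish by hour 24. Starting by 24 − 6 = hour 18 achieves that.
Nothing follows signage placement; the deadline of hour 24 is its only limit. It must start by 24 − 2 = hour 22.
The lighting rig feeds seating layout (must start by hour 18); signage placement (must start by hour 22). Taking the minimum, the lighting rig must finish by hour 18 and start by 18 − 7 = hour 11.

11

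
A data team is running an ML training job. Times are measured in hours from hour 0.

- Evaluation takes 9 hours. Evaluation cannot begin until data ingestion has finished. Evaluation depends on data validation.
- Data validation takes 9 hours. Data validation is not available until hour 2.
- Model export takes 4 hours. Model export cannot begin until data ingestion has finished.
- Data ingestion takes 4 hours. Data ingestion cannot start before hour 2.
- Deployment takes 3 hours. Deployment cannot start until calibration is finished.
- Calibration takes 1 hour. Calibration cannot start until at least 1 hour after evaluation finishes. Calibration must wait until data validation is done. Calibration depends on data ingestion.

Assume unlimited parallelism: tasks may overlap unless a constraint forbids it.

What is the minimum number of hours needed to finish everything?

Data validation waits on its own release at hour 2, so it starts at hour 2 and finishes at 2 + 9 = hour 11.
Data ingestion cannot begin until its own release at hour 2. It runs from hour 2 to 2 + 4 = hour 6.
After data ingestion (finishes hour 6), model export can start at hour 6 and finishes at hour 10.
Evaluation has to wait for data ingestion (finishes hour 6); data validation (finishes hour 11). The latest of these is hour 11, so evaluation runs hour 11 to 11 + 9 = hour 20.
Calibration cannot start until evaluation (finishes hour 20, plus 1-hour gap → hour 21); data validation (finishes hour 11); data ingestion (finishes hour 6). The controlling bound is hour 21, so calibration finishes at 21 + 1 = hour 22.
Deployment waits on calibration (finishes hour 22), so it starts at hour 22 and finishes at 22 + 3 = hour 25.
All tasks are finished once the last one completes. Finish times: Data ingestion at 6, Data validation at 11, Evaluation at 20, Calibration at 22, Model export at 10, Deployment at 25. The latest is hour 25.

25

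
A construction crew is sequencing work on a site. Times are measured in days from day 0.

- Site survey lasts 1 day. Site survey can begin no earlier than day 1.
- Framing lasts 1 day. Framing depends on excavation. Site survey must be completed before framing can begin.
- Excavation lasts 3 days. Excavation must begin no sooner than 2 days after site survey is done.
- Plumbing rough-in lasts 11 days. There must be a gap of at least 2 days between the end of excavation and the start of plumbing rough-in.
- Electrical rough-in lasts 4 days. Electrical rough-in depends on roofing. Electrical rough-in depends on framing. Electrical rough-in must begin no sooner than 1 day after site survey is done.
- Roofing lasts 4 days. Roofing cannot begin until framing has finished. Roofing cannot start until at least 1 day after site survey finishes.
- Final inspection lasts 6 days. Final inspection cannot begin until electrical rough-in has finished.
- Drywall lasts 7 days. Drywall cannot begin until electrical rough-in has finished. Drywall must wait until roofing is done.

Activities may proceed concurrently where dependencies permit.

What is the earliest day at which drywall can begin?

16

After its own release at day 1, site survey can start at day 1 and finishes at day 2.
Excavation cannot begin until site survey (finishes day 2, plus 2-day gap → day 4). It runs from day 4 to 4 + 3 = day 7.
Framing needs all of excavation (finishes day 7); site survey (finishes day 2). That puts its earliest start at day 7; it finishes at 7 + 1 = day 8.
For roofing: framing (finishes day 8); site survey (finishes day 2, plus 1-day gap → day 3). Taking the maximum gives a start of day 8, and it finishes at 8 + 4 = day 12.
Electrical rough-in needs all of roofing (finishes day 12); framing (finishes day 8); site survey (finishes day 2, plus 1-day gap → day 3). That puts its earliest start at day 12; it finishes at 12 + 4 = day 16.
Drywall waits on electrical rough-in (finishes day 16); roofing (finishes day 12). The latest of these is day 16, which is the earliest drywall can start.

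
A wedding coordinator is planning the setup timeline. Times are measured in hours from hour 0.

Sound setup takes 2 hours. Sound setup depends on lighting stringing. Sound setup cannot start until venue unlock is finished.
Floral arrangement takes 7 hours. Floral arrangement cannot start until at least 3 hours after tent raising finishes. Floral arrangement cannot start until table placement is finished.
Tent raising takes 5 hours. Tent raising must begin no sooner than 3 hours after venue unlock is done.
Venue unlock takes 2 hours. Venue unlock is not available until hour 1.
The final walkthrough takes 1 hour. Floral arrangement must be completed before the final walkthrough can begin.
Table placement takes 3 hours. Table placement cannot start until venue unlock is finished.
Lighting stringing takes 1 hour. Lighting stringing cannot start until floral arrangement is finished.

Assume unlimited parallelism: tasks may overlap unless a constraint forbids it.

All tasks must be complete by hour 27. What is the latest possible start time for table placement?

14

Nothing follows sound setup; the deadline of hour 27 is its only limit. It must start by 27 − 2 = hour 25.
Lighting stringing must finish before sound setup (must start by hour 25). With a 1-hour duration, lighting stringing must start by 25 − 1 = hour 24.
To finish by hour 27, the final walkthrough (duration 1) must start no later than hour 26.
For floral arrangement: lighting stringing (must start by hour 24); the final walkthrough (must start by hour 26). The most restrictive is hour 24; with a 7-hour duration, floral arrangement must start by hour 17.
Since floral arrangement (must start by hour 17) depends on it, table placement must finish by hour 17. Backing off its 3-hour duration gives a latest start of hour 14.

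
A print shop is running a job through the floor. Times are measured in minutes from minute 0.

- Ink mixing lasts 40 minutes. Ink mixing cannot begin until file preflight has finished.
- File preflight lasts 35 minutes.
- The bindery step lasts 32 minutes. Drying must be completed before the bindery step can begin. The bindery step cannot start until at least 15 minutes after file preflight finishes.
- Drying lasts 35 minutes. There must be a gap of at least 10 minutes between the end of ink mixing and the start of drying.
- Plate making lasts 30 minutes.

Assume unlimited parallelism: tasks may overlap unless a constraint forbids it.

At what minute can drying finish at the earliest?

File preflight has no prerequisites, so it starts at minute 0 and finishes at minute 35.
Ink mixing waits on file preflight (finishes minute 35), so it starts at minute 35 and finishes at 35 + 40 = minute 75.
After ink mixing (finishes minute 75, plus 10-minute gap → minute 85), drying can start at minute 85 and finishes at minute 120.

120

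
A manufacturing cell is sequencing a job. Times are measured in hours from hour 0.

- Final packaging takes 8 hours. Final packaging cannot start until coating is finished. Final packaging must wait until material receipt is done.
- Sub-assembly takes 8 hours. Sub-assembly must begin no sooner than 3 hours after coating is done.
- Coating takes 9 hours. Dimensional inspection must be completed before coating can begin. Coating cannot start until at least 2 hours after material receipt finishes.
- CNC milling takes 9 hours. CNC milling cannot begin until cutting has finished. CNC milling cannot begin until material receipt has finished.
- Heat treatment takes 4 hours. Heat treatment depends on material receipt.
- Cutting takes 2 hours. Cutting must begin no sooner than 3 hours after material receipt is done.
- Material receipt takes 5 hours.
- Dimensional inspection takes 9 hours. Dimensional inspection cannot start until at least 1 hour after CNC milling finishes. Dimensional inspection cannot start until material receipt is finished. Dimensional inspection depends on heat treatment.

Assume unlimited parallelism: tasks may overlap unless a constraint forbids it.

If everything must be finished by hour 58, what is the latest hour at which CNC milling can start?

19

Nothing follows sub-assembly; the deadline of hour 58 is its only limit. It must start by 58 − 8 = hour 50.
To finish by hour 58, final packaging (duration 8) must start no later than hour 50.
Coating has several dependents: sub-assembly (must start by hour 50, minus 3-hour gap → hour 47); final packaging (must start by hour 50). The earliest of those limits is hour 47, so coating must start by 47 − 9 = hour 38.
Dimensional inspection must finish before coating (must start by hour 38). With a 9-hour duration, dimensional inspection must start by 38 − 9 = hour 29.
Since dimensional inspection (must start by hour 29, minus 1-hour gap → hour 28) depends on it, CNC milling must finish by hour 28. Backing off its 9-hour duration gives a latest start of hour 19.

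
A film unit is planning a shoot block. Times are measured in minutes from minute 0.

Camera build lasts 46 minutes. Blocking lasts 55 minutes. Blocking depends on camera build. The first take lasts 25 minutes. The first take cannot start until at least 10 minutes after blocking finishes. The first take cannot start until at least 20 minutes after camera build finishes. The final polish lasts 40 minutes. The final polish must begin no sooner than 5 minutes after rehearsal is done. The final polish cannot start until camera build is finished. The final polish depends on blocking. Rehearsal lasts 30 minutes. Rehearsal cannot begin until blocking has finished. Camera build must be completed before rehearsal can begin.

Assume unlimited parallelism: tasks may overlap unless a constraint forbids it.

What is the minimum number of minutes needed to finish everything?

Nothing blocks camera build, so it runs from minute 0 to minute 46.
Blocking cannot begin until camera build (finishes minute 46). It runs from minute 46 to 46 + 55 = minute 101.
The first take cannot start until blocking (finishes minute 101, plus 10-minute gap → minute 111); camera build (finishes minute 46, plus 20-minute gap → minute 66). The controlling bound is minute 111, so the first take finishes at 111 + 25 = minute 136.
For rehearsal: blocking (finishes minute 101); camera build (finishes minute 46). Taking the maximum gives a start of minute 101, and it finishes at 101 + 30 = minute 131.
The final polish has to wait for rehearsal (finishes minute 131, plus 5-minute gap → minute 136); camera build (finishes minute 46); blocking (finishes minute 101). The latest of these is minute 136, so the final polish runs minute 136 to 136 + 40 = minute 176.
All tasks are finished once the last one completes. Finish times: Camera build at 46, Blocking at 101, Rehearsal at 131, The final polish at 176, The first take at 136. The latest is minute 176.

176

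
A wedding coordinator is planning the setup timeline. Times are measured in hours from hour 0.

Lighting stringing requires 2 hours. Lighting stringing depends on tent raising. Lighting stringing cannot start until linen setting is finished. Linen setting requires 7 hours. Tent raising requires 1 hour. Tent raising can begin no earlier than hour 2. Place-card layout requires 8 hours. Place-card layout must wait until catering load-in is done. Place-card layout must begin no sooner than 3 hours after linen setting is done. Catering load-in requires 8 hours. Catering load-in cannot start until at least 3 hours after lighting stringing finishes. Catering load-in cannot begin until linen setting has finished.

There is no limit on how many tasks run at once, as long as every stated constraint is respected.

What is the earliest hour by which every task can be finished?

Linen setting can start immediately at hour 0; it finishes at hour 7.
Tent raising waits on its own release at hour 2, so it starts at hour 2 and finishes at 2 + 1 = hour 3.
Lighting stringing needs all of tent raising (finishes hour 3); linen setting (finishes hour 7). That puts its earliest start at hour 7; it finishes at 7 + 2 = hour 9.
Catering load-in needs all of lighting stringing (finishes hour 9, plus 3-hour gap → hour 12); linen setting (finishes hour 7). That puts its earliest start at hour 12; it finishes at 12 + 8 = hour 20.
Place-card layout cannot start until catering load-in (finishes hour 20); linen setting (finishes hour 7, plus 3-hour gap → hour 10). The controlling bound is hour 20, so place-card layout finishes at 20 + 8 = hour 28.
All tasks are finished once the last one completes. Finish times: Tent raising at 3, Linen setting at 7, Lighting stringing at 9, Catering load-in at 20, Place-card layout at 28. The latest is hour 28.

28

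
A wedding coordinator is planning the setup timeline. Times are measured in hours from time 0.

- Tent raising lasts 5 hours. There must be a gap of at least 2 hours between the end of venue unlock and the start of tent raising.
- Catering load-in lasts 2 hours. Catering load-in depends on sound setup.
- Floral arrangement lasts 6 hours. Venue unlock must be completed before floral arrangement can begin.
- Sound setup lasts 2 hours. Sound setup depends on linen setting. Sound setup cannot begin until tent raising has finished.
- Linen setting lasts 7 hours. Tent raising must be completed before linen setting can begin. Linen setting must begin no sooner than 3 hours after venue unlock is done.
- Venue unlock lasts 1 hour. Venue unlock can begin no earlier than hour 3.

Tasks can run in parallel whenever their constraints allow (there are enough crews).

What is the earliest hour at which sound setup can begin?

After its own release at hour 3, venue unlock can start at hour 3 and finishes at hour 4.
After venue unlock (finishes hour 4, plus 2-hour gap → hour 6), tent raising can start at hour 6 and finishes at hour 11.
For linen setting: tent raising (finishes hour 11); venue unlock (finishes hour 4, plus 3-hour gap → hour 7). Taking the maximum gives a start of hour 11, and it finishes at 11 + 7 = hour 18.
Sound setup waits on linen setting (finishes hour 18); tent raising (finishes hour 11). The latest of these is hour 18, which is the earliest sound setup can start.

18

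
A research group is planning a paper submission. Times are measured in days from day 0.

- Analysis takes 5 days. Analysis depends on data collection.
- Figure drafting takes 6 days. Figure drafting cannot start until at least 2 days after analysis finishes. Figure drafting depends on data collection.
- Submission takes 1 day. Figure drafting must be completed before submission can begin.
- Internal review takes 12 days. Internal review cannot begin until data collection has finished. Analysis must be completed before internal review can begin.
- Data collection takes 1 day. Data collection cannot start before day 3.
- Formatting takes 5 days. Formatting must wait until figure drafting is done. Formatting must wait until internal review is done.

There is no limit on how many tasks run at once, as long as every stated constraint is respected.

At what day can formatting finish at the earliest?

Data collection waits on its own release at day 3, so it starts at day 3 and finishes at 3 + 1 = day 4.
After data collection (finishes day 4), analysis can start at day 4 and finishes at day 9.
Internal review cannot start until data collection (finishes day 4); analysis (finishes day 9). The controlling bound is day 9, so internal review finishes at 9 + 12 = day 21.
Figure drafting cannot start until analysis (finishes day 9, plus 2-day gap → day 11); data collection (finishes day 4). The controlling bound is day 11, so figure drafting finishes at 11 + 6 = day 17.
Formatting has to wait for figure drafting (finishes day 17); internal review (finishes day 21). The latest of these is day 21, so formatting runs day 21 to 21 + 5 = day 26.

26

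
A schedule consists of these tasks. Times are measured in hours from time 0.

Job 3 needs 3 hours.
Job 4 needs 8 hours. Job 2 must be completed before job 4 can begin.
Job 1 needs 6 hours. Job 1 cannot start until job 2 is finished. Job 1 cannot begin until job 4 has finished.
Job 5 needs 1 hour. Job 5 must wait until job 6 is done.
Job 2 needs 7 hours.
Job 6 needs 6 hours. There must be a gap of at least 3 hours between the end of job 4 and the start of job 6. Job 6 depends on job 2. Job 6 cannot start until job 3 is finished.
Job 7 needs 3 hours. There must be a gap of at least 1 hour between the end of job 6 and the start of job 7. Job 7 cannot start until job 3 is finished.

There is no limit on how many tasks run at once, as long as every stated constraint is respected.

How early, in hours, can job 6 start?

18

Job 3 can start immediately at hour 0; it finishes at hour 3.
Job 2 can start immediately at hour 0; it finishes at hour 7.
Job 4 waits on job 2 (finishes hour 7), so it starts at hour 7 and finishes at 7 + 8 = hour 15.
Job 6 waits on job 4 (finishes hour 15, plus 3-hour gap → hour 18); job 2 (finishes hour 7); job 3 (finishes hour 3). The latest of these is hour 18, which is the earliest job 6 can start.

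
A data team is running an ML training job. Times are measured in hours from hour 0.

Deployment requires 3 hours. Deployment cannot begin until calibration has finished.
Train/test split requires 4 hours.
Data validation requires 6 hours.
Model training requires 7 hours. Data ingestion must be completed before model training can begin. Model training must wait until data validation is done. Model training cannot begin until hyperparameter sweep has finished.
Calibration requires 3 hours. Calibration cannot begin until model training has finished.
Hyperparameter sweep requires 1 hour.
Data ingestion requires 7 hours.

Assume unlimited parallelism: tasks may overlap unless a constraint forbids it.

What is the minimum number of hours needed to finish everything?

Hyperparameter sweep has no prerequisites, so it starts at hour 0 and finishes at hour 1.
Nothing blocks train/test split, so it runs from hour 0 to hour 4.
Nothing blocks data validation, so it runs from hour 0 to hour 6.
Nothing blocks data ingestion, so it runs from hour 0 to hour 7.
Model training needs all of data ingestion (finishes hour 7); data validation (finishes hour 6); hyperparameter sweep (finishes hour 1). That puts its earliest start at hour 7; it finishes at 7 + 7 = hour 14.
Calibration cannot begin until model training (finishes hour 14). It runs from hour 14 to 14 + 3 = hour 17.
Deployment waits on calibration (finishes hour 17), so it starts at hour 17 and finishes at 17 + 3 = hour 20.
All tasks are finished once the last one completes. Finish times: Data ingestion at 7, Data validation at 6, Train/test split at 4, Hyperparameter sweep at 1, Model training at 14, Calibration at 17, Deployment at 20. The latest is hour 20.

20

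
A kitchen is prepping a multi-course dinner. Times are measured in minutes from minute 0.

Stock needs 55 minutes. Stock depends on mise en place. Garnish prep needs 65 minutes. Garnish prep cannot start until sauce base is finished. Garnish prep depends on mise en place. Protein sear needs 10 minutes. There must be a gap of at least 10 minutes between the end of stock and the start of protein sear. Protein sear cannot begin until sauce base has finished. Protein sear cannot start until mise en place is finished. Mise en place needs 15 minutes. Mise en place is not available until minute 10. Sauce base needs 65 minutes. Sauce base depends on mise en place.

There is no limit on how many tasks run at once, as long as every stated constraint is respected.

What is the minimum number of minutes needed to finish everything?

After its own release at minute 10, mise en place can start at minute 10 and finishes at minute 25.
Sauce base cannot begin until mise en place (finishes minute 25). It runs from minute 25 to 25 + 65 = minute 90.
Garnish prep cannot start until sauce base (finishes minute 90); mise en place (finishes minute 25). The controlling bound is minute 90, so garnish prep finishes at 90 + 65 = minute 155.
Stock waits on mise en place (finishes minute 25), so it starts at minute 25 and finishes at 25 + 55 = minute 80.
For protein sear: stock (finishes minute 80, plus 10-minute gap → minute 90); sauce base (finishes minute 90); mise en place (finishes minute 25). Taking the maximum gives a start of minute 90, and it finishes at 90 + 10 = minute 100.
All tasks are finished once the last one completes. Finish times: Mise en place at 25, Stock at 80, Sauce base at 90, Protein sear at 100, Garnish prep at 155. The latest is minute 155.

155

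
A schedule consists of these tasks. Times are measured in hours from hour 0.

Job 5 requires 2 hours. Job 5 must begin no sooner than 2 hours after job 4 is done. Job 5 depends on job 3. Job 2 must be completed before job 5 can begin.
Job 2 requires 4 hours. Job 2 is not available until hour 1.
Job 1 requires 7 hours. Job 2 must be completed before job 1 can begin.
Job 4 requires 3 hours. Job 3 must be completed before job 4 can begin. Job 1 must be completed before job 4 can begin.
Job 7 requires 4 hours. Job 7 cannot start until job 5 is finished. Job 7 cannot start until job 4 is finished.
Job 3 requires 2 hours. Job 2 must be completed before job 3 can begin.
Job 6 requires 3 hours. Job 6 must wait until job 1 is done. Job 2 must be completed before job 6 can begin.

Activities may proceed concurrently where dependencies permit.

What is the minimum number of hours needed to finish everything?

Job 2 cannot begin until its own release at hour 1. It runs from hour 1 to 1 + 4 = hour 5.
After job 2 (finishes hour 5), job 3 can start at hour 5 and finishes at hour 7.
Job 1 cannot begin until job 2 (finishes hour 5). It runs from hour 5 to 5 + 7 = hour 12.
Job 6 needs all of job 1 (finishes hour 12); job 2 (finishes hour 5). That puts its earliest start at hour 12; it finishes at 12 + 3 = hour 15.
Job 4 cannot start until job 3 (finishes hour 7); job 1 (finishes hour 12). The controlling bound is hour 12, so job 4 finishes at 12 + 3 = hour 15.
For job 5: job 4 (finishes hour 15, plus 2-hour gap → hour 17); job 3 (finishes hour 7); job 2 (finishes hour 5). Taking the maximum gives a start of hour 17, and it finishes at 17 + 2 = hour 19.
Job 7 cannot start until job 5 (finishes hour 19); job 4 (finishes hour 15). The controlling bound is hour 19, so job 7 finishes at 19 + 4 = hour 23.
All tasks are finished once the last one completes. Finish times: Job 1 at 12, Job 2 at 5, Job 3 at 7, Job 4 at 15, Job 5 at 19, Job 6 at 15, Job 7 at 23. The latest is hour 23.

23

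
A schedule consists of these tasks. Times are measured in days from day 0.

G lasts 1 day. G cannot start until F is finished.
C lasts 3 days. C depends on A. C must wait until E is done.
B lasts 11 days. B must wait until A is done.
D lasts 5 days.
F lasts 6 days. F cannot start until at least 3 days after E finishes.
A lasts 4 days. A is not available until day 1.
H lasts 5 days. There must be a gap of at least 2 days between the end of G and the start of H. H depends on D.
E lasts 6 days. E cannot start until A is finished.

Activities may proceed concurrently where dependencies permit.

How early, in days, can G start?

After its own release at day 1, A can start at day 1 and finishes at day 5.
E waits on A (finishes day 5), so it starts at day 5 and finishes at 5 + 6 = day 11.
After E (finishes day 11, plus 3-day gap → day 14), F can start at day 14 and finishes at day 20.
G waits on F (finishes day 20), so the earliest it can start is day 20.

20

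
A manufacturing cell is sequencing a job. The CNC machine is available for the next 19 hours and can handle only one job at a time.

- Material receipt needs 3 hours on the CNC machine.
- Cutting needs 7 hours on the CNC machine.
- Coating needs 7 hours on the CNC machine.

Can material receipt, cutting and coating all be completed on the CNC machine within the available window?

Running back to back, the jobs need 3 + 7 + 7 = 17 hours on the CNC machine.
Since 17 ≤ 19, they fit within the window.

Yes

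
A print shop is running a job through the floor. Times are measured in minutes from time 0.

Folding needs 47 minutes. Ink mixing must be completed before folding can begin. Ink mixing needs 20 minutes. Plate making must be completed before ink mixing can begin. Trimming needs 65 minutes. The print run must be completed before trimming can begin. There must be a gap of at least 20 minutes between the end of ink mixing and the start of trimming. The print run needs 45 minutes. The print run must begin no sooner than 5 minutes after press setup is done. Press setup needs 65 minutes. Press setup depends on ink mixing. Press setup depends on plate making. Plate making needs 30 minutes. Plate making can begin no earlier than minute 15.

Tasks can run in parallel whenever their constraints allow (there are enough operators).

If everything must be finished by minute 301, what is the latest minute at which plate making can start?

71

Trimming must finish by minute 301; it takes 65 minutes, so it must start by 301 − 65 = minute 236.
Since trimming (must start by minute 236) depends on it, the print run must finish by minute 236. Backing off its 45-minute duration gives a latest start of minute 191.
Press setup feeds into the print run (must start by minute 191, minus 5-minute gap → minute 186); so press setup must finish by minute 186 and therefore start by minute 121.
To finish by minute 301, folding (duration 47) must start no later than minute 254.
For ink mixing: press setup (must start by minute 121); trimming (must start by minute 236, minus 20-minute gap → minute 216); folding (must start by minute 254). The most restrictive is minute 121; with a 20-minute duration, ink mixing must start by minute 101.
Plate making must finish in time for ink mixing (must start by minute 101); press setup (must start by minute 121). The tightest is minute 101, so plate making must start by 101 − 30 = minute 71.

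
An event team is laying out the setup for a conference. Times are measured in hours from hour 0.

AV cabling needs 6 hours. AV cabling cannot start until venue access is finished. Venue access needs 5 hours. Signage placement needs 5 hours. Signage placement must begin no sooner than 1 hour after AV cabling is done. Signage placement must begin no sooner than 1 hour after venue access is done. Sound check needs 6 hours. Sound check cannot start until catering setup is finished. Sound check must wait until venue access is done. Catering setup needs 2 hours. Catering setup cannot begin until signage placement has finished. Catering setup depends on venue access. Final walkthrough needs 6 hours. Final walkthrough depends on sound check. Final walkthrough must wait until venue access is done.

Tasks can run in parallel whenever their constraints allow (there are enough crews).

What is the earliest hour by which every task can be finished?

31

Nothing blocks venue access, so it runs from hour 0 to hour 5.
After venue access (finishes hour 5), AV cabling can start at hour 5 and finishes at hour 11.
Signage placement has to wait for AV cabling (finishes hour 11, plus 1-hour gap → hour 12); venue access (finishes hour 5, plus 1-hour gap → hour 6). The latest of these is hour 12, so signage placement runs hour 12 to 12 + 5 = hour 17.
Catering setup cannot start until signage placement (finishes hour 17); venue access (finishes hour 5). The controlling bound is hour 17, so catering setup finishes at 17 + 2 = hour 19.
For sound check: catering setup (finishes hour 19); venue access (finishes hour 5). Taking the maximum gives a start of hour 19, and it finishes at 19 + 6 = hour 25.
Final walkthrough needs all of sound check (finishes hour 25); venue access (finishes hour 5). That puts its earliest start at hour 25; it finishes at 25 + 6 = hour 31.
All tasks are finished once the last one completes. Finish times: Venue access at 5, AV cabling at 11, Signage placement at 17, Catering setup at 19, Sound check at 25, Final walkthrough at 31. The latest is hour 31.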